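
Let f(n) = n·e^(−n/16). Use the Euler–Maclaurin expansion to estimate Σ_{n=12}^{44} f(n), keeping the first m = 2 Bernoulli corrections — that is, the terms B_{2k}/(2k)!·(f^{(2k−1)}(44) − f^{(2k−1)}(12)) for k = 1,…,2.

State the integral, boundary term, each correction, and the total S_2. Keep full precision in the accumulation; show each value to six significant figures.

S_2 ≈ 154.471

Integral: ∫_12^44 x·e^(−x/16) dx = 150.249.
Boundary: ½(f(12) + f(44)) = ½(5.66840 + 2.81283) = 4.24061.
Running total after boundary: 154.490.
k=1: B_{2}/(2)! × [f^{(1)}(44) − f^{(1)}(12)] = 1/12 × (-0.111874 − 0.118092) = -0.0191638.
Partial sum through k=1: 154.471.
k=2: B_{4}/(4)! × [f^{(3)}(44) − f^{(3)}(12)] = −1/720 × (6.24296e-05 − 0.00415166) = 5.67949e-06.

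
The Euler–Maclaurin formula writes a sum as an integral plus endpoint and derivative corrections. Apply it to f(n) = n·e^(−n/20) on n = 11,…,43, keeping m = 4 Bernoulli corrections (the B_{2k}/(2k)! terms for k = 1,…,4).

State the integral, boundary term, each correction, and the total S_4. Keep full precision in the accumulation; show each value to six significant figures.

Integral: ∫_11^43 x·e^(−x/20) dx = 210.939.
½[f(11) + f(43)] = ½[6.34645 + 5.00882] = 5.67763.
So far: 216.616.
Correction k=1: B_{2}/2! · (f^{(1)}(43) − f^{(1)}(11)) = 1/12 · (-0.133957 − 0.259627) = -0.0327987.
Running total after k=1: 216.584.
Correction k=2: B_{4}/4! · (f^{(3)}(43) − f^{(3)}(11)) = −1/720 · (0.000247529 − 0.00353382) = 4.56429e-06.
Running total after k=2: 216.584.
Correction k=3: B_{6}/6! · (f^{(5)}(43) − f^{(5)}(11)) = 1/30240 · (2.07487e-06 − 1.60464e-05) = -4.62022e-10.
Running total after k=3: 216.584.
Correction k=4: B_{8}/8! · (f^{(7)}(43) − f^{(7)}(11)) = −1/1209600 · (8.82732e-09 − 5.81457e-08) = 4.07725e-14.

S_4 ≈ 216.584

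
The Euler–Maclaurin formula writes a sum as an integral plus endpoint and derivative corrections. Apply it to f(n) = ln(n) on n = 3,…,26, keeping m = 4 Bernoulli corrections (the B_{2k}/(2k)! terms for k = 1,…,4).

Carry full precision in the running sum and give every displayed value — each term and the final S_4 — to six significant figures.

Integral: ∫_3^26 ln(x) dx = 58.4147.
Boundary: ½(f(3) + f(26)) = ½(1.09861 + 3.25810) = 2.17835.
So far: 60.5930.
Order-1 term: 1/12 · (0.0384615 − 0.333333) = -0.0245726.
Partial sum through k=1: 60.5685.
Order-2 term: −1/720 · (0.000113792 − 0.0740741) = 0.000102723.
Partial sum through k=2: 60.5686.
Order-3 term: 1/30240 · (2.01997e-06 − 0.0987654) = -3.26599e-06.
Partial sum through k=3: 60.5686.
Order-4 term: −1/1209600 · (8.96436e-08 − 0.329218) = 2.72171e-07.

S_4 ≈ 60.5686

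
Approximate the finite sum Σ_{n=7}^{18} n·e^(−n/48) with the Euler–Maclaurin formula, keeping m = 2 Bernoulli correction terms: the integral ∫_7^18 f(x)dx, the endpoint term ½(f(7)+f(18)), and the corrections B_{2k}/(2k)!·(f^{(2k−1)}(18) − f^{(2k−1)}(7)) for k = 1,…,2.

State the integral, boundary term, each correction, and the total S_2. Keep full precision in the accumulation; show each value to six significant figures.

S_2 ≈ 113.609

∫_7^18 x·e^(−x/48) dx evaluates to 104.424.
½[f(7) + f(18)] = ½[6.05011 + 12.3712] = 9.21066.
So far: 113.635.
Order-1 term: 1/12 · (0.429556 − 0.738258) = -0.0257252.
Running total after k=1: 113.609.
Order-2 term: −1/720 · (0.000783044 − 0.00107069) = 3.99503e-07.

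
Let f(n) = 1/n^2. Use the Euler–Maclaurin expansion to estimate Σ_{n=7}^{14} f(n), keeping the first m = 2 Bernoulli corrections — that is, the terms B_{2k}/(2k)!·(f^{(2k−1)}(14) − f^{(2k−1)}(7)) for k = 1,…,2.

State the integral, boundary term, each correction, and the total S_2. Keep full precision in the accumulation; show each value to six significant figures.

S_2 ≈ 0.0846069

The integral term ∫_7^14 1/x^2 dx = 0.0714286.
½[f(7) + f(14)] = ½[0.0204082 + 0.00510204] = 0.0127551.
Running total after boundary: 0.0841837.
Correction k=1: B_{2}/2! · (f^{(1)}(14) − f^{(1)}(7)) = 1/12 · (-0.000728863 − (-0.00583090)) = 0.000425170.
Partial sum through k=1: 0.0846088.
Correction k=2: B_{4}/4! · (f^{(3)}(14) − f^{(3)}(7)) = −1/720 · (-4.46243e-05 − (-0.00142798)) = -1.92132e-06.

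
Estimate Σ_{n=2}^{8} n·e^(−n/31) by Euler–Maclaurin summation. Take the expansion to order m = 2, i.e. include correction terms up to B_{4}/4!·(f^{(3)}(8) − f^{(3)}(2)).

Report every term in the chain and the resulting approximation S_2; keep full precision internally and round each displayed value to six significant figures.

The integral term ∫_2^8 x·e^(−x/31) dx = 25.0766.
Endpoint term: (f(2) + f(8))/2 = (1.87504 + 6.18036)/2 = 4.02770.
Integral + boundary = 29.1043.
Order-1 term: 1/12 · (0.573179 − 0.877036) = -0.0253214.
After k=1: 29.0790.
Order-2 term: −1/720 · (0.00220423 − 0.00286376) = 9.16014e-07.

S_2 ≈ 29.0790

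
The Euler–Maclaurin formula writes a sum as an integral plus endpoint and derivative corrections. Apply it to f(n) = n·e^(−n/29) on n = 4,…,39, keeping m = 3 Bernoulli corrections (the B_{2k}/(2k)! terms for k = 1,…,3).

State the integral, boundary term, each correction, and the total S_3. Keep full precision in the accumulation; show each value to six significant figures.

Integral: ∫_4^39 x·e^(−x/29) dx = 319.826.
½[f(4) + f(39)] = ½[3.48464 + 10.1628] = 6.82372.
Integral + boundary = 326.650.
Correction k=1: B_{2}/2! · (f^{(1)}(39) − f^{(1)}(4)) = 1/12 · (-0.0898568 − 0.750999) = -0.0700713.
Partial sum through k=1: 326.580.
Correction k=2: B_{4}/4! · (f^{(3)}(39) − f^{(3)}(4)) = −1/720 · (0.000512857 − 0.00296470) = 3.40534e-06.
Partial sum through k=2: 326.580.
Correction k=3: B_{6}/6! · (f^{(5)}(39) − f^{(5)}(4)) = 1/30240 · (1.34668e-06 − 5.98862e-06) = -1.53503e-10.

S_3 ≈ 326.580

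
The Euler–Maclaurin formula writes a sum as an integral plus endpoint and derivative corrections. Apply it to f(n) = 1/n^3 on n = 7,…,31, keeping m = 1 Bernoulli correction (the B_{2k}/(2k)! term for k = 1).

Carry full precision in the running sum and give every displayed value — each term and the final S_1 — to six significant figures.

S_1 ≈ 0.0112622

The integral term ∫_7^31 1/x^3 dx = 0.00968379.
Endpoint term: (f(7) + f(31))/2 = (0.00291545 + 3.35672e-05)/2 = 0.00147451.
Integral + boundary = 0.0111583.
Order-1 term: 1/12 · (-3.24844e-06 − (-0.00124948)) = 0.000103853.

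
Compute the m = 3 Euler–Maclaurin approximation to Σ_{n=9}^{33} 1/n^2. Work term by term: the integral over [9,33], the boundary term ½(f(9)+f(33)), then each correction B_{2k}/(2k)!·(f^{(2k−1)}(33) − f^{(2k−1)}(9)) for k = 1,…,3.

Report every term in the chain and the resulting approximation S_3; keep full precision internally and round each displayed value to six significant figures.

S_3 ≈ 0.0876635

The integral term ∫_9^33 1/x^2 dx = 0.0808081.
Endpoint term: (f(9) + f(33))/2 = (0.0123457 + 0.000918274)/2 = 0.00663198.
Integral + boundary = 0.0874401.
Correction k=1: B_{2}/2! · (f^{(1)}(33) − f^{(1)}(9)) = 1/12 · (-5.56529e-05 − (-0.00274348)) = 0.000223986.
Running total after k=1: 0.0876640.
Correction k=2: B_{4}/4! · (f^{(3)}(33) − f^{(3)}(9)) = −1/720 · (-6.13256e-07 − (-0.000406442)) = -5.63651e-07.
Running total after k=2: 0.0876635.
Correction k=3: B_{6}/6! · (f^{(5)}(33) − f^{(5)}(9)) = 1/30240 · (-1.68941e-08 − (-0.000150534)) = 4.97742e-09.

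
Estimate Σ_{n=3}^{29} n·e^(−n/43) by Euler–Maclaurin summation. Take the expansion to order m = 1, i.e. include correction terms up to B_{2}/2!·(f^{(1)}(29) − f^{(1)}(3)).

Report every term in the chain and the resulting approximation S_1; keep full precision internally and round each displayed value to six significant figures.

S_1 ≈ 276.166

The integral term ∫_3^29 x·e^(−x/43) dx = 267.439.
½[f(3) + f(29)] = ½[2.79783 + 14.7741] = 8.78598.
So far: 276.225.
Correction k=1: B_{2}/2! · (f^{(1)}(29) − f^{(1)}(3)) = 1/12 · (0.165868 − 0.867545) = -0.0584730.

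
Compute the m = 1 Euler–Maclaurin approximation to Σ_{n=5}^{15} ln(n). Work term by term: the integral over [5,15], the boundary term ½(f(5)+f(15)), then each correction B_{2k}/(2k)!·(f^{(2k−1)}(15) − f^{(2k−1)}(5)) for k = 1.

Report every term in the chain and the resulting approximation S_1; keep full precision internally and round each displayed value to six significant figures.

S_1 ≈ 24.7212

Integral: ∫_5^15 ln(x) dx = 22.5736.
½[f(5) + f(15)] = ½[1.60944 + 2.70805] = 2.15874.
Integral + boundary = 24.7323.
k=1: B_{2}/(2)! × [f^{(1)}(15) − f^{(1)}(5)] = 1/12 × (0.0666667 − 0.200000) = -0.0111111.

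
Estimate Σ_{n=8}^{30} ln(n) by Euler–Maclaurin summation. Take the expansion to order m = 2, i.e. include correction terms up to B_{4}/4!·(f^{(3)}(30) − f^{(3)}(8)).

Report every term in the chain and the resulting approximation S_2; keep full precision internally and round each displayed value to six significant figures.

S_2 ≈ 66.1331

∫_8^30 ln(x) dx evaluates to 63.4004.
Endpoint term: (f(8) + f(30))/2 = (2.07944 + 3.40120)/2 = 2.74032.
Running total after boundary: 66.1407.
k=1: B_{2}/(2)! × [f^{(1)}(30) − f^{(1)}(8)] = 1/12 × (0.0333333 − 0.125000) = -0.00763889.
Partial sum through k=1: 66.1331.
k=2: B_{4}/(4)! × [f^{(3)}(30) − f^{(3)}(8)] = −1/720 × (7.40741e-05 − 0.00390625) = 5.32247e-06.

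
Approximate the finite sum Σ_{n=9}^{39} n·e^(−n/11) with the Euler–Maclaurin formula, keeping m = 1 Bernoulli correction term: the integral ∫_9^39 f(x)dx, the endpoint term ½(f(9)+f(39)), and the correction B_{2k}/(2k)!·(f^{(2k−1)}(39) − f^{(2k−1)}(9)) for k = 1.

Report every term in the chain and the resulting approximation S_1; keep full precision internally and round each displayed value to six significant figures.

The integral term ∫_9^39 x·e^(−x/11) dx = 81.2008.
Boundary: ½(f(9) + f(39)) = ½(3.97110 + 1.12536) = 2.54823.
So far: 83.7490.
Correction k=1: B_{2}/2! · (f^{(1)}(39) − f^{(1)}(9)) = 1/12 · (-0.0734504 − 0.0802242) = -0.0128062.

S_1 ≈ 83.7362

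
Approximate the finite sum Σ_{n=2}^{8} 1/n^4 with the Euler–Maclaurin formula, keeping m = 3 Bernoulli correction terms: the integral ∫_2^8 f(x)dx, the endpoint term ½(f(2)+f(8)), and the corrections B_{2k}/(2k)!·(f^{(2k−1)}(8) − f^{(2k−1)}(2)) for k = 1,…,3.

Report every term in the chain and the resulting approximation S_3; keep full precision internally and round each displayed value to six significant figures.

S_3 ≈ 0.0819262

The integral term ∫_2^8 1/x^4 dx = 0.0410156.
Boundary: ½(f(2) + f(8)) = ½(0.0625000 + 0.000244141) = 0.0313721.
So far: 0.0723877.
Order-1 term: 1/12 · (-0.000122070 − (-0.125000)) = 0.0104065.
After k=1: 0.0827942.
Order-2 term: −1/720 · (-5.72205e-05 − (-0.937500)) = -0.00130200.
After k=2: 0.0814922.
Order-3 term: 1/30240 · (-5.00679e-05 − (-13.1250)) = 0.000434026.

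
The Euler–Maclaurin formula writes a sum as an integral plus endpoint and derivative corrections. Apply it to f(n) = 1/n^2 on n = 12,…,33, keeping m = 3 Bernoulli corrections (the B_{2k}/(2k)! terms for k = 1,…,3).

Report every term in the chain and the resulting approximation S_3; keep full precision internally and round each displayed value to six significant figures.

The integral term ∫_12^33 1/x^2 dx = 0.0530303.
½[f(12) + f(33)] = ½[0.00694444 + 0.000918274] = 0.00393136.
Running total after boundary: 0.0569617.
k=1: B_{2}/(2)! × [f^{(1)}(33) − f^{(1)}(12)] = 1/12 × (-5.56529e-05 − (-0.00115741)) = 9.18129e-05.
After k=1: 0.0570535.
k=2: B_{4}/(4)! × [f^{(3)}(33) − f^{(3)}(12)] = −1/720 × (-6.13256e-07 − (-9.64506e-05)) = -1.33107e-07.
After k=2: 0.0570533.
k=3: B_{6}/(6)! × [f^{(5)}(33) − f^{(5)}(12)] = 1/30240 × (-1.68941e-08 − (-2.00939e-05)) = 6.63921e-10.

S_3 ≈ 0.0570533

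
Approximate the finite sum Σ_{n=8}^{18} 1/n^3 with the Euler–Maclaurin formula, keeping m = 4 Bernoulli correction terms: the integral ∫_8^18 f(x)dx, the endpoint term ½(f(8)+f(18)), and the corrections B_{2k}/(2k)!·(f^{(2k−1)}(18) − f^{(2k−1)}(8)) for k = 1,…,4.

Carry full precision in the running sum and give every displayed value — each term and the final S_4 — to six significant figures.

The integral term ∫_8^18 1/x^3 dx = 0.00626929.
½[f(8) + f(18)] = ½[0.00195312 + 0.000171468] = 0.00106230.
Running total after boundary: 0.00733159.
k=1: B_{2}/(2)! × [f^{(1)}(18) − f^{(1)}(8)] = 1/12 × (-2.85780e-05 − (-0.000732422)) = 5.86537e-05.
Partial sum through k=1: 0.00739024.
k=2: B_{4}/(4)! × [f^{(3)}(18) − f^{(3)}(8)] = −1/720 × (-1.76407e-06 − (-0.000228882)) = -3.15441e-07.
Partial sum through k=2: 0.00738992.
k=3: B_{6}/(6)! × [f^{(5)}(18) − f^{(5)}(8)] = 1/30240 × (-2.28676e-07 − (-0.000150204)) = 4.95949e-09.
Partial sum through k=3: 0.00738993.
k=4: B_{8}/(8)! × [f^{(7)}(18) − f^{(7)}(8)] = −1/1209600 × (-5.08169e-08 − (-0.000168979)) = -1.39656e-10.

S_4 ≈ 0.00738993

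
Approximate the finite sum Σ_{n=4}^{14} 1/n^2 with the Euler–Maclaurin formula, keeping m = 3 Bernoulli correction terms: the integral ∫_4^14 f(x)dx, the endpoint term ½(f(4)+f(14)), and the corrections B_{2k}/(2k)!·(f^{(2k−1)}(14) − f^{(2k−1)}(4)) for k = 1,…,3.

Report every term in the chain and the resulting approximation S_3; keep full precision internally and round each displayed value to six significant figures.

S_3 ≈ 0.214885

Integral: ∫_4^14 1/x^2 dx = 0.178571.
½[f(4) + f(14)] = ½[0.0625000 + 0.00510204] = 0.0338010.
So far: 0.212372.
Correction k=1: B_{2}/2! · (f^{(1)}(14) − f^{(1)}(4)) = 1/12 · (-0.000728863 − (-0.0312500)) = 0.00254343.
Partial sum through k=1: 0.214916.
Correction k=2: B_{4}/4! · (f^{(3)}(14) − f^{(3)}(4)) = −1/720 · (-4.46243e-05 − (-0.0234375)) = -3.24901e-05.
Partial sum through k=2: 0.214883.
Correction k=3: B_{6}/6! · (f^{(5)}(14) − f^{(5)}(4)) = 1/30240 · (-6.83024e-06 − (-0.0439453)) = 1.45299e-06.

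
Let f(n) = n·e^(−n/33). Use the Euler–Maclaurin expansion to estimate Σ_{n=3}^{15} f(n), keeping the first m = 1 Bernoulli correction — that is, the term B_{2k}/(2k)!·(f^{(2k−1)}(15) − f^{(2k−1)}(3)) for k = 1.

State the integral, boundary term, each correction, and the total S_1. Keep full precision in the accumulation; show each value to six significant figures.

Integral: ∫_3^15 x·e^(−x/33) dx = 79.3412.
Boundary: ½(f(3) + f(15)) = ½(2.73930 + 9.52105) = 6.13017.
Integral + boundary = 85.4713.
Correction k=1: B_{2}/2! · (f^{(1)}(15) − f^{(1)}(3)) = 1/12 · (0.346220 − 0.830092) = -0.0403226.

S_1 ≈ 85.4310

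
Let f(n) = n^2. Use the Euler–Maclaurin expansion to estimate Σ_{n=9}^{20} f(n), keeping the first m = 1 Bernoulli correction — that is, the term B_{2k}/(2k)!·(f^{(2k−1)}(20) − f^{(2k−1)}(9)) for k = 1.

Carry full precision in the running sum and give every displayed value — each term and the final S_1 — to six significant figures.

Integral: ∫_9^20 x^2 dx = 2423.67.
½[f(9) + f(20)] = ½[81.0000 + 400.000] = 240.500.
Integral + boundary = 2664.17.
Order-1 term: 1/12 · (40.0000 − 18.0000) = 1.83333.

S_1 ≈ 2666.00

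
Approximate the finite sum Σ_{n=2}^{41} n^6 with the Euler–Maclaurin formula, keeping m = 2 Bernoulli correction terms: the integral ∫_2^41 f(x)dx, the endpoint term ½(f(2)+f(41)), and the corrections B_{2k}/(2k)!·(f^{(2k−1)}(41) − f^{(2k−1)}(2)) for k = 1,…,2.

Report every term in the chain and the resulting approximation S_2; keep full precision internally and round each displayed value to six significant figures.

S_2 ≈ 3.02550e+10

Integral: ∫_2^41 x^6 dx = 2.78220e+10.
Endpoint term: (f(2) + f(41))/2 = (64.0000 + 4.75010e+09)/2 = 2.37505e+09.
So far: 3.01971e+10.
Correction k=1: B_{2}/2! · (f^{(1)}(41) − f^{(1)}(2)) = 1/12 · (6.95137e+08 − 192.000) = 5.79281e+07.
After k=1: 3.02550e+10.
Correction k=2: B_{4}/4! · (f^{(3)}(41) − f^{(3)}(2)) = −1/720 · (8.27052e+06 − 960.000) = -11485.5.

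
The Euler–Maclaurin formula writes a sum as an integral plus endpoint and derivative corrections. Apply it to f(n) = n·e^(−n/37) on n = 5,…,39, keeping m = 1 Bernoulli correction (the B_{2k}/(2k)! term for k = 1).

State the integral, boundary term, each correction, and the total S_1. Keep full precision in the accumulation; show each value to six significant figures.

S_1 ≈ 386.443

Integral: ∫_5^39 x·e^(−x/37) dx = 377.527.
½[f(5) + f(39)] = ½[4.36799 + 13.5924] = 8.98017.
Integral + boundary = 386.507.
Correction k=1: B_{2}/2! · (f^{(1)}(39) − f^{(1)}(5)) = 1/12 · (-0.0188390 − 0.755544) = -0.0645319.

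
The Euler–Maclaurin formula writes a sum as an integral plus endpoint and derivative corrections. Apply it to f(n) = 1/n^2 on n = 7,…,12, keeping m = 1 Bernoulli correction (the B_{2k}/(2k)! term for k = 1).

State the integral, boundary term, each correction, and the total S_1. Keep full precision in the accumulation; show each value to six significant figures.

S_1 ≈ 0.0735896

∫_7^12 1/x^2 dx evaluates to 0.0595238.
½[f(7) + f(12)] = ½[0.0204082 + 0.00694444] = 0.0136763.
Integral + boundary = 0.0732001.
k=1: B_{2}/(2)! × [f^{(1)}(12) − f^{(1)}(7)] = 1/12 × (-0.00115741 − (-0.00583090)) = 0.000389458.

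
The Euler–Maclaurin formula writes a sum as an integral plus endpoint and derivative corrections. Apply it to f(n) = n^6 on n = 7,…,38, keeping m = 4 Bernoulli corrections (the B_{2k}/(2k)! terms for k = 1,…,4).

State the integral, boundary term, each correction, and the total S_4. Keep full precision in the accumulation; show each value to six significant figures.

S_4 ≈ 1.78901e+10

∫_7^38 x^6 dx evaluates to 1.63450e+10.
Endpoint term: (f(7) + f(38))/2 = (117649 + 3.01094e+09)/2 = 1.50553e+09.
Integral + boundary = 1.78505e+10.
Order-1 term: 1/12 · (4.75411e+08 − 100842) = 3.96092e+07.
After k=1: 1.78901e+10.
Order-2 term: −1/720 · (6.58464e+06 − 41160.0) = -9088.17.
After k=2: 1.78901e+10.
Order-3 term: 1/30240 · (27360.0 − 5040.00) = 0.738095.
After k=3: 1.78901e+10.
Order-4 term: −1/1209600 · (0.00000 − 0.00000) = 0.00000.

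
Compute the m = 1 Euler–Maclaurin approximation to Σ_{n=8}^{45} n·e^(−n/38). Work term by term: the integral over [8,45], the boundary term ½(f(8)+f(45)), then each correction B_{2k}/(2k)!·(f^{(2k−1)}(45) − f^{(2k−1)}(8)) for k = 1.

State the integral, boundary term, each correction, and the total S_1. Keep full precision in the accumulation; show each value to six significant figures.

S_1 ≈ 461.138

∫_8^45 x·e^(−x/38) dx evaluates to 451.071.
Endpoint term: (f(8) + f(45))/2 = (6.48126 + 13.7694)/2 = 10.1254.
Integral + boundary = 461.196.
k=1: B_{2}/(2)! × [f^{(1)}(45) − f^{(1)}(8)] = 1/12 × (-0.0563661 − 0.639598) = -0.0579970.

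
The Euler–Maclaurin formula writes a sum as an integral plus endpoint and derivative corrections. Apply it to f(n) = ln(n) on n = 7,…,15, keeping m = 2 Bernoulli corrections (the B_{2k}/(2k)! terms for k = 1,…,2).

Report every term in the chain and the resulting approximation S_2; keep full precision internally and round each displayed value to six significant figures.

S_2 ≈ 21.3200

∫_7^15 ln(x) dx evaluates to 18.9994.
Endpoint term: (f(7) + f(15))/2 = (1.94591 + 2.70805)/2 = 2.32698.
So far: 21.3264.
k=1: B_{2}/(2)! × [f^{(1)}(15) − f^{(1)}(7)] = 1/12 × (0.0666667 − 0.142857) = -0.00634921.
Partial sum through k=1: 21.3200.
k=2: B_{4}/(4)! × [f^{(3)}(15) − f^{(3)}(7)] = −1/720 × (0.000592593 − 0.00583090) = 7.27543e-06.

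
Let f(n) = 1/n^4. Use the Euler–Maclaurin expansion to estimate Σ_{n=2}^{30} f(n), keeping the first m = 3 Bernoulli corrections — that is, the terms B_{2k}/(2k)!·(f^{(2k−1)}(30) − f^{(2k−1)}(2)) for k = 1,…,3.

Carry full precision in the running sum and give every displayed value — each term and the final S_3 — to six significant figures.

S_3 ≈ 0.0824535

∫_2^30 1/x^4 dx evaluates to 0.0416543.
Boundary: ½(f(2) + f(30)) = ½(0.0625000 + 1.23457e-06) = 0.0312506.
So far: 0.0729049.
Correction k=1: B_{2}/2! · (f^{(1)}(30) − f^{(1)}(2)) = 1/12 · (-1.64609e-07 − (-0.125000)) = 0.0104167.
After k=1: 0.0833216.
Correction k=2: B_{4}/4! · (f^{(3)}(30) − f^{(3)}(2)) = −1/720 · (-5.48697e-09 − (-0.937500)) = -0.00130208.
After k=2: 0.0820195.
Correction k=3: B_{6}/6! · (f^{(5)}(30) − f^{(5)}(2)) = 1/30240 · (-3.41411e-10 − (-13.1250)) = 0.000434028.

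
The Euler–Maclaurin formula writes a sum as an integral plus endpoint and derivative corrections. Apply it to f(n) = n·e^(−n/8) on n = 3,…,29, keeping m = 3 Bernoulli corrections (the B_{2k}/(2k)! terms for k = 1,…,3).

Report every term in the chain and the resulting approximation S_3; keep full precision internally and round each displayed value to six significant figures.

∫_3^29 x·e^(−x/8) dx evaluates to 52.5933.
½[f(3) + f(29)] = ½[2.06187 + 0.772824] = 1.41735.
So far: 54.0107.
k=1: B_{2}/(2)! × [f^{(1)}(29) − f^{(1)}(3)] = 1/12 × (-0.0699539 − 0.429556) = -0.0416258.
Partial sum through k=1: 53.9690.
k=2: B_{4}/(4)! × [f^{(3)}(29) − f^{(3)}(3)] = −1/720 × (-0.000260245 − 0.0281896) = 3.95137e-05.
Partial sum through k=2: 53.9691.
k=3: B_{6}/(6)! × [f^{(5)}(29) − f^{(5)}(3)] = 1/30240 × (8.94593e-06 − 0.000776053) = -2.53673e-08.

S_3 ≈ 53.9691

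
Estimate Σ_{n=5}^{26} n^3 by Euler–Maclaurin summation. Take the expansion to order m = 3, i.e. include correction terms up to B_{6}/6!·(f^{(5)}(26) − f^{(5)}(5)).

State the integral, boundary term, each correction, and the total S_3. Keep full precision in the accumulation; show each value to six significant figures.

S_3 ≈ 123101

∫_5^26 x^3 dx evaluates to 114088.
Boundary: ½(f(5) + f(26)) = ½(125.000 + 17576.0) = 8850.50.
So far: 122938.
Order-1 term: 1/12 · (2028.00 − 75.0000) = 162.750.
After k=1: 123101.
Order-2 term: −1/720 · (6.00000 − 6.00000) = 0.00000.
After k=2: 123101.
Order-3 term: 1/30240 · (0.00000 − 0.00000) = 0.00000.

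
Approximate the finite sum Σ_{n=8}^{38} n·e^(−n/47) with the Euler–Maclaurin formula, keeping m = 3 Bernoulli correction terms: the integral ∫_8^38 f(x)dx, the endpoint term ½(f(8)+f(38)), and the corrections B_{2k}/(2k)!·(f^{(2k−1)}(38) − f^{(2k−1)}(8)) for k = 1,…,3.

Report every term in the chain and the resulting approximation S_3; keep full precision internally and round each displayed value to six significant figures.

The integral term ∫_8^38 x·e^(−x/47) dx = 400.553.
Boundary: ½(f(8) + f(38)) = ½(6.74788 + 16.9298) = 11.8388.
Integral + boundary = 412.392.
Correction k=1: B_{2}/2! · (f^{(1)}(38) − f^{(1)}(8)) = 1/12 · (0.0853126 − 0.699913) = -0.0512167.
After k=1: 412.340.
Correction k=2: B_{4}/4! · (f^{(3)}(38) − f^{(3)}(8)) = −1/720 · (0.000441989 − 0.00108053) = 8.86858e-07.
After k=2: 412.340.
Correction k=3: B_{6}/6! · (f^{(5)}(38) − f^{(5)}(8)) = 1/30240 · (3.82688e-07 − 8.34861e-07) = -1.49528e-11.

S_3 ≈ 412.340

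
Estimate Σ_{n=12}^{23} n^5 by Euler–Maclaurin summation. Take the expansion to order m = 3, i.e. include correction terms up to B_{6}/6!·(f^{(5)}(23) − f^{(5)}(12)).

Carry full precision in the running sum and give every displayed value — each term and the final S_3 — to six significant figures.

S_3 ≈ 2.76255e+07

Integral: ∫_12^23 x^5 dx = 2.41750e+07.
Boundary: ½(f(12) + f(23)) = ½(248832 + 6.43634e+06) = 3.34259e+06.
Integral + boundary = 2.75176e+07.
Order-1 term: 1/12 · (1.39920e+06 − 103680) = 107960.
After k=1: 2.76255e+07.
Order-2 term: −1/720 · (31740.0 − 8640.00) = -32.0833.
After k=2: 2.76255e+07.
Order-3 term: 1/30240 · (120.000 − 120.000) = 0.00000.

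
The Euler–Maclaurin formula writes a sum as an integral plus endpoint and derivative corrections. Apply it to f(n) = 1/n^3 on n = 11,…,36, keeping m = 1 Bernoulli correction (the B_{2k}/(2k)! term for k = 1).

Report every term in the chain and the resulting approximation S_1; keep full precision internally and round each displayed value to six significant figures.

∫_11^36 1/x^3 dx evaluates to 0.00374643.
Endpoint term: (f(11) + f(36))/2 = (0.000751315 + 2.14335e-05)/2 = 0.000386374.
Integral + boundary = 0.00413280.
Correction k=1: B_{2}/2! · (f^{(1)}(36) − f^{(1)}(11)) = 1/12 · (-1.78612e-06 − (-0.000204904)) = 1.69265e-05.

S_1 ≈ 0.00414973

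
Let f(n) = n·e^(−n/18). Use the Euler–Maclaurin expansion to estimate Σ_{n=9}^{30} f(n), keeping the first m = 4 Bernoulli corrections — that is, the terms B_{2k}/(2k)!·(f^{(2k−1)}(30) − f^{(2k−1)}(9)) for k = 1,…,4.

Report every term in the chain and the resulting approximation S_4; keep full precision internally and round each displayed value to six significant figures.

S_4 ≈ 137.112

The integral term ∫_9^30 x·e^(−x/18) dx = 131.585.
½[f(9) + f(30)] = ½[5.45878 + 5.66627] = 5.56252.
So far: 137.148.
Order-1 term: 1/12 · (-0.125917 − 0.303265) = -0.0357652.
Partial sum through k=1: 137.112.
Order-2 term: −1/720 · (0.000777266 − 0.00468002) = 5.42049e-06.
Partial sum through k=2: 137.112.
Order-3 term: 1/30240 · (5.99742e-06 − 2.60001e-05) = -6.61465e-10.
Partial sum through k=3: 137.112.
Order-4 term: −1/1209600 · (2.96169e-08 − 1.15913e-07) = 7.13424e-14.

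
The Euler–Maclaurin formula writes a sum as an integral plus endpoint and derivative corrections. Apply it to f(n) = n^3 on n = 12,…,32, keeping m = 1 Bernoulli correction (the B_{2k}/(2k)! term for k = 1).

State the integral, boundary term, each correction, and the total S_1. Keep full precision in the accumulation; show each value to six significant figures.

S_1 ≈ 274428

The integral term ∫_12^32 x^3 dx = 256960.
½[f(12) + f(32)] = ½[1728.00 + 32768.0] = 17248.0.
So far: 274208.
Order-1 term: 1/12 · (3072.00 − 432.000) = 220.000.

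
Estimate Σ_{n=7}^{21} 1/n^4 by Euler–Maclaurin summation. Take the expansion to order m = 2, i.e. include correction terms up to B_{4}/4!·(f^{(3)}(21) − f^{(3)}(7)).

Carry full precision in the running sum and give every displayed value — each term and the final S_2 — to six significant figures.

The integral term ∫_7^21 1/x^4 dx = 0.000935824.
½[f(7) + f(21)] = ½[0.000416493 + 5.14189e-06] = 0.000210818.
Running total after boundary: 0.00114664.
Order-1 term: 1/12 · (-9.79408e-07 − (-0.000237996)) = 1.97514e-05.
After k=1: 0.00116639.
Order-2 term: −1/720 · (-6.66264e-08 − (-0.000145712)) = -2.02285e-07.

S_2 ≈ 0.00116619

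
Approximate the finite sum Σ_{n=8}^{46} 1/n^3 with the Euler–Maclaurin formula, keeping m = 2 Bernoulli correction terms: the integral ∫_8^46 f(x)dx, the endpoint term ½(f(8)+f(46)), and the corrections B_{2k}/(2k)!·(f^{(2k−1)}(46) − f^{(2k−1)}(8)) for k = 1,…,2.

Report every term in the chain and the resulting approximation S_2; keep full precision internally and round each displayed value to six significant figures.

The integral term ∫_8^46 1/x^3 dx = 0.00757621.
Boundary: ½(f(8) + f(46)) = ½(0.00195312 + 1.02737e-05) = 0.000981699.
So far: 0.00855790.
Order-1 term: 1/12 · (-6.70023e-07 − (-0.000732422)) = 6.09793e-05.
Partial sum through k=1: 0.00861888.
Order-2 term: −1/720 · (-6.33292e-09 − (-0.000228882)) = -3.17883e-07.

S_2 ≈ 0.00861857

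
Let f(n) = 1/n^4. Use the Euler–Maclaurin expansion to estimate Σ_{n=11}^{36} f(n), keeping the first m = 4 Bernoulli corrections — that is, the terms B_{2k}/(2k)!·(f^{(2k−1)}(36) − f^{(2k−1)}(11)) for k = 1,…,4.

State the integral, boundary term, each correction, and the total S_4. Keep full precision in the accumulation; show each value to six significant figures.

The integral term ∫_11^36 1/x^4 dx = 0.000243294.
½[f(11) + f(36)] = ½[6.83013e-05 + 5.95374e-07] = 3.44484e-05.
Running total after boundary: 0.000277742.
Order-1 term: 1/12 · (-6.61527e-08 − (-2.48369e-05)) = 2.06423e-06.
Partial sum through k=1: 0.000279806.
Order-2 term: −1/720 · (-1.53131e-09 − (-6.15790e-06)) = -8.55051e-09.
Partial sum through k=2: 0.000279798.
Order-3 term: 1/30240 · (-6.61678e-11 − (-2.84994e-06)) = 9.42417e-11.
Partial sum through k=3: 0.000279798.
Order-4 term: −1/1209600 · (-4.59499e-12 − (-2.11979e-06)) = -1.75247e-12.

S_4 ≈ 0.000279798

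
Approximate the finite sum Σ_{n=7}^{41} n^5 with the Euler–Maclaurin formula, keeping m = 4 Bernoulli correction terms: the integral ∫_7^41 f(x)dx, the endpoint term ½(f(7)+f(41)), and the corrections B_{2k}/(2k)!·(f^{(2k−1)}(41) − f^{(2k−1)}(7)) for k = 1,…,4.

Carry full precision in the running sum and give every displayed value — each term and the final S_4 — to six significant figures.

S_4 ≈ 8.50777e+08

The integral term ∫_7^41 x^5 dx = 7.91664e+08.
Endpoint term: (f(7) + f(41))/2 = (16807.0 + 1.15856e+08)/2 = 5.79365e+07.
So far: 8.49601e+08.
k=1: B_{2}/(2)! × [f^{(1)}(41) − f^{(1)}(7)] = 1/12 × (1.41288e+07 − 12005.0) = 1.17640e+06.
Running total after k=1: 8.50777e+08.
k=2: B_{4}/(4)! × [f^{(3)}(41) − f^{(3)}(7)] = −1/720 × (100860 − 2940.00) = -136.000.
Running total after k=2: 8.50777e+08.
k=3: B_{6}/(6)! × [f^{(5)}(41) − f^{(5)}(7)] = 1/30240 × (120.000 − 120.000) = 0.00000.
Running total after k=3: 8.50777e+08.
k=4: B_{8}/(8)! × [f^{(7)}(41) − f^{(7)}(7)] = −1/1209600 × (0.00000 − 0.00000) = 0.00000.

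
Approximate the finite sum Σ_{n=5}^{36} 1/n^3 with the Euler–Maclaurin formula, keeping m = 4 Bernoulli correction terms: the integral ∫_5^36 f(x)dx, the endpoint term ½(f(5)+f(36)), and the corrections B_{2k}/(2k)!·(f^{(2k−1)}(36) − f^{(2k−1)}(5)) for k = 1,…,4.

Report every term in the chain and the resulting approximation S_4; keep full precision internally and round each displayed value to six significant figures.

The integral term ∫_5^36 1/x^3 dx = 0.0196142.
Endpoint term: (f(5) + f(36))/2 = (0.00800000 + 2.14335e-05)/2 = 0.00401072.
So far: 0.0236249.
Correction k=1: B_{2}/2! · (f^{(1)}(36) − f^{(1)}(5)) = 1/12 · (-1.78612e-06 − (-0.00480000)) = 0.000399851.
Running total after k=1: 0.0240248.
Correction k=2: B_{4}/4! · (f^{(3)}(36) − f^{(3)}(5)) = −1/720 · (-2.75636e-08 − (-0.00384000)) = -5.33330e-06.
Running total after k=2: 0.0240194.
Correction k=3: B_{6}/6! · (f^{(5)}(36) − f^{(5)}(5)) = 1/30240 · (-8.93265e-10 − (-0.00645120)) = 2.13333e-07.
Running total after k=3: 0.0240196.
Correction k=4: B_{8}/8! · (f^{(7)}(36) − f^{(7)}(5)) = −1/1209600 · (-4.96259e-11 − (-0.0185795)) = -1.53600e-08.

S_4 ≈ 0.0240196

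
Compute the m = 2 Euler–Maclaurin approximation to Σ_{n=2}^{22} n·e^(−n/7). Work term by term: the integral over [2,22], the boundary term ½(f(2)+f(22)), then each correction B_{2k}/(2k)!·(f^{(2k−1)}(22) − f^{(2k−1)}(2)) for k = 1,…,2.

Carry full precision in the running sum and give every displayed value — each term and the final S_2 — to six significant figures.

The integral term ∫_2^22 x·e^(−x/7) dx = 38.5817.
Endpoint term: (f(2) + f(22))/2 = (1.50295 + 0.949505)/2 = 1.22623.
Integral + boundary = 39.8080.
Correction k=1: B_{2}/2! · (f^{(1)}(22) − f^{(1)}(2)) = 1/12 · (-0.0924842 − 0.536769) = -0.0524378.
Running total after k=1: 39.7555.
Correction k=2: B_{4}/4! · (f^{(3)}(22) − f^{(3)}(2)) = −1/720 · (-0.000125829 − 0.0416270) = 5.79901e-05.

S_2 ≈ 39.7556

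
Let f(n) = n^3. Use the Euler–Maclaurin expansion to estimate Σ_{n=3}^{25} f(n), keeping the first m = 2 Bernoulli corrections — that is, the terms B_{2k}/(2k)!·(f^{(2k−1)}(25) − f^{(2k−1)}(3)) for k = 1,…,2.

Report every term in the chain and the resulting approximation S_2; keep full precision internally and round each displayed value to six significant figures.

The integral term ∫_3^25 x^3 dx = 97636.0.
Endpoint term: (f(3) + f(25))/2 = (27.0000 + 15625.0)/2 = 7826.00.
So far: 105462.
k=1: B_{2}/(2)! × [f^{(1)}(25) − f^{(1)}(3)] = 1/12 × (1875.00 − 27.0000) = 154.000.
Partial sum through k=1: 105616.
k=2: B_{4}/(4)! × [f^{(3)}(25) − f^{(3)}(3)] = −1/720 × (6.00000 − 6.00000) = 0.00000.

S_2 ≈ 105616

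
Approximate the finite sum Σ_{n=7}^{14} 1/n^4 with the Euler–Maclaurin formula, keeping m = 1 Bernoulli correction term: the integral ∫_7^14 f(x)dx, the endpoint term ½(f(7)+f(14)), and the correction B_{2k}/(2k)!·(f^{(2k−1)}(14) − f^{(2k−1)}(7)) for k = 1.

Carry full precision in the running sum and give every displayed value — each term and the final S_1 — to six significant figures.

∫_7^14 1/x^4 dx evaluates to 0.000850340.
½[f(7) + f(14)] = ½[0.000416493 + 2.60308e-05] = 0.000221262.
So far: 0.00107160.
Order-1 term: 1/12 · (-7.43738e-06 − (-0.000237996)) = 1.92132e-05.

S_1 ≈ 0.00109082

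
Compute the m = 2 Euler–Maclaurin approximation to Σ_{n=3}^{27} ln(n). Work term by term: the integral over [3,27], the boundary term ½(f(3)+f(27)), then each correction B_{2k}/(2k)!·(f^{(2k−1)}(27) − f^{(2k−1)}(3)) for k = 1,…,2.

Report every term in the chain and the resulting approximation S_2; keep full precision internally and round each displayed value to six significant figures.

S_2 ≈ 63.8644

The integral term ∫_3^27 ln(x) dx = 61.6918.
½[f(3) + f(27)] = ½[1.09861 + 3.29584] = 2.19722.
So far: 63.8890.
Order-1 term: 1/12 · (0.0370370 − 0.333333) = -0.0246914.
Running total after k=1: 63.8643.
Order-2 term: −1/720 · (0.000101611 − 0.0740741) = 0.000102740.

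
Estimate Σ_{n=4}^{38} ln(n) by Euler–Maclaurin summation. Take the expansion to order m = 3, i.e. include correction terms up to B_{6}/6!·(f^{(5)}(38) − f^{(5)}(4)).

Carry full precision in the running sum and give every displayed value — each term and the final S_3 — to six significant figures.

S_3 ≈ 101.176

∫_4^38 ln(x) dx evaluates to 98.6831.
½[f(4) + f(38)] = ½[1.38629 + 3.63759] = 2.51194.
So far: 101.195.
k=1: B_{2}/(2)! × [f^{(1)}(38) − f^{(1)}(4)] = 1/12 × (0.0263158 − 0.250000) = -0.0186404.
Running total after k=1: 101.176.
k=2: B_{4}/(4)! × [f^{(3)}(38) − f^{(3)}(4)] = −1/720 × (3.64485e-05 − 0.0312500) = 4.33522e-05.
Running total after k=2: 101.176.
k=3: B_{6}/(6)! × [f^{(5)}(38) − f^{(5)}(4)] = 1/30240 × (3.02896e-07 − 0.0234375) = -7.75040e-07.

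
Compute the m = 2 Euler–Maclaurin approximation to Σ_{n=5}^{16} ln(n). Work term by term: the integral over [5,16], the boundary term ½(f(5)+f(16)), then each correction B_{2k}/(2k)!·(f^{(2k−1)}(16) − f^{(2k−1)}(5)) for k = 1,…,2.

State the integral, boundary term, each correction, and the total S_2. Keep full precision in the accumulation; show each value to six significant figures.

S_2 ≈ 27.4938

Integral: ∫_5^16 ln(x) dx = 25.3142.
Endpoint term: (f(5) + f(16))/2 = (1.60944 + 2.77259)/2 = 2.19101.
Integral + boundary = 27.5052.
Order-1 term: 1/12 · (0.0625000 − 0.200000) = -0.0114583.
Partial sum through k=1: 27.4938.
Order-2 term: −1/720 · (0.000488281 − 0.0160000) = 2.15441e-05.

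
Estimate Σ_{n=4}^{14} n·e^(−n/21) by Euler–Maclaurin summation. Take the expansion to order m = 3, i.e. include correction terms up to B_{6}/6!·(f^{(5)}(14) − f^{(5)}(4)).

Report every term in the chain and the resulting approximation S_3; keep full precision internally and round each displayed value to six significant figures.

S_3 ≈ 61.7908

Integral: ∫_4^14 x·e^(−x/21) dx = 56.5853.
Endpoint term: (f(4) + f(14))/2 = (3.30626 + 7.18784)/2 = 5.24705.
Integral + boundary = 61.8323.
k=1: B_{2}/(2)! × [f^{(1)}(14) − f^{(1)}(4)] = 1/12 × (0.171139 − 0.669124) = -0.0414988.
Partial sum through k=1: 61.7908.
k=2: B_{4}/(4)! × [f^{(3)}(14) − f^{(3)}(4)] = −1/720 × (0.00271649 − 0.00526588) = 3.54082e-06.
Partial sum through k=2: 61.7908.
k=3: B_{6}/(6)! × [f^{(5)}(14) − f^{(5)}(4)] = 1/30240 × (1.14397e-05 − 2.04410e-05) = -2.97661e-10.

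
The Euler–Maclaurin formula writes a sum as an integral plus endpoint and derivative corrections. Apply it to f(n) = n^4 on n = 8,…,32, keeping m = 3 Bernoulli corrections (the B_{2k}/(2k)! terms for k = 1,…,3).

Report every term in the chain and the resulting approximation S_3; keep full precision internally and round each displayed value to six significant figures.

S_3 ≈ 7.24142e+06

Integral: ∫_8^32 x^4 dx = 6.70433e+06.
½[f(8) + f(32)] = ½[4096.00 + 1.04858e+06] = 526336.
Integral + boundary = 7.23067e+06.
k=1: B_{2}/(2)! × [f^{(1)}(32) − f^{(1)}(8)] = 1/12 × (131072 − 2048.00) = 10752.0.
After k=1: 7.24142e+06.
k=2: B_{4}/(4)! × [f^{(3)}(32) − f^{(3)}(8)] = −1/720 × (768.000 − 192.000) = -0.800000.
After k=2: 7.24142e+06.
k=3: B_{6}/(6)! × [f^{(5)}(32) − f^{(5)}(8)] = 1/30240 × (0.00000 − 0.00000) = 0.00000.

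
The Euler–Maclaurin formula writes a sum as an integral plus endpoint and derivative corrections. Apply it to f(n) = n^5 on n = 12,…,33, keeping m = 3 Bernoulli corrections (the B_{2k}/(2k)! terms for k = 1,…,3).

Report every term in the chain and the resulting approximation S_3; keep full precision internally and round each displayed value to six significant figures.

S_3 ≈ 2.34925e+08

The integral term ∫_12^33 x^5 dx = 2.14747e+08.
½[f(12) + f(33)] = ½[248832 + 3.91354e+07] = 1.96921e+07.
So far: 2.34439e+08.
Correction k=1: B_{2}/2! · (f^{(1)}(33) − f^{(1)}(12)) = 1/12 · (5.92960e+06 − 103680) = 485494.
Running total after k=1: 2.34925e+08.
Correction k=2: B_{4}/4! · (f^{(3)}(33) − f^{(3)}(12)) = −1/720 · (65340.0 − 8640.00) = -78.7500.
Running total after k=2: 2.34925e+08.
Correction k=3: B_{6}/6! · (f^{(5)}(33) − f^{(5)}(12)) = 1/30240 · (120.000 − 120.000) = 0.00000.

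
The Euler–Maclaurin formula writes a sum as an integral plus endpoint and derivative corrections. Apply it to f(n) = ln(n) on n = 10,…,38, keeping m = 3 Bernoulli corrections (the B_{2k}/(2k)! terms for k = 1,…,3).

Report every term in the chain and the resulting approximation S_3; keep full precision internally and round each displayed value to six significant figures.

S_3 ≈ 90.1664

The integral term ∫_10^38 ln(x) dx = 87.2024.
Endpoint term: (f(10) + f(38))/2 = (2.30259 + 3.63759)/2 = 2.97009.
Running total after boundary: 90.1725.
k=1: B_{2}/(2)! × [f^{(1)}(38) − f^{(1)}(10)] = 1/12 × (0.0263158 − 0.100000) = -0.00614035.
After k=1: 90.1664.
k=2: B_{4}/(4)! × [f^{(3)}(38) − f^{(3)}(10)] = −1/720 × (3.64485e-05 − 0.00200000) = 2.72715e-06.
After k=2: 90.1664.
k=3: B_{6}/(6)! × [f^{(5)}(38) − f^{(5)}(10)] = 1/30240 × (3.02896e-07 − 0.000240000) = -7.92649e-09.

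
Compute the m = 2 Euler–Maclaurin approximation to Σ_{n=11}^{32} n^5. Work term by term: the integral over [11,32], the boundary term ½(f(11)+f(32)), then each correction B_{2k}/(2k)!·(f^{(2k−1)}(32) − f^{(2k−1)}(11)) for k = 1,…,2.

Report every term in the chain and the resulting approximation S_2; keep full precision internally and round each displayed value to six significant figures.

∫_11^32 x^5 dx evaluates to 1.78662e+08.
½[f(11) + f(32)] = ½[161051 + 3.35544e+07] = 1.68577e+07.
So far: 1.95519e+08.
Correction k=1: B_{2}/2! · (f^{(1)}(32) − f^{(1)}(11)) = 1/12 · (5.24288e+06 − 73205.0) = 430806.
Partial sum through k=1: 1.95950e+08.
Correction k=2: B_{4}/4! · (f^{(3)}(32) − f^{(3)}(11)) = −1/720 · (61440.0 − 7260.00) = -75.2500.

S_2 ≈ 1.95950e+08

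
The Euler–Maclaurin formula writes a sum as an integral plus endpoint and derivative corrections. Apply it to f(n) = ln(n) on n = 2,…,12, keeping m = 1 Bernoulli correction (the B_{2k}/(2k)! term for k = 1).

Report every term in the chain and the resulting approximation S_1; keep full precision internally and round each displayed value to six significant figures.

S_1 ≈ 19.9869

∫_2^12 ln(x) dx evaluates to 18.4326.
Endpoint term: (f(2) + f(12))/2 = (0.693147 + 2.48491)/2 = 1.58903.
Integral + boundary = 20.0216.
k=1: B_{2}/(2)! × [f^{(1)}(12) − f^{(1)}(2)] = 1/12 × (0.0833333 − 0.500000) = -0.0347222.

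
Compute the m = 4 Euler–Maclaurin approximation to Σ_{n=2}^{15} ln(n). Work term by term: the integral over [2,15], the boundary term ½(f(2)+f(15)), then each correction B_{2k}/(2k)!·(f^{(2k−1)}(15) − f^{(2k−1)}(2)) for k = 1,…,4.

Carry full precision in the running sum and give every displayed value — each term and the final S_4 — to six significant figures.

S_4 ≈ 27.8993

Integral: ∫_2^15 ln(x) dx = 26.2345.
Boundary: ½(f(2) + f(15)) = ½(0.693147 + 2.70805) = 1.70060.
So far: 27.9351.
k=1: B_{2}/(2)! × [f^{(1)}(15) − f^{(1)}(2)] = 1/12 × (0.0666667 − 0.500000) = -0.0361111.
Partial sum through k=1: 27.8989.
k=2: B_{4}/(4)! × [f^{(3)}(15) − f^{(3)}(2)] = −1/720 × (0.000592593 − 0.250000) = 0.000346399.
Partial sum through k=2: 27.8993.
k=3: B_{6}/(6)! × [f^{(5)}(15) − f^{(5)}(2)] = 1/30240 × (3.16049e-05 − 0.750000) = -2.48005e-05.
Partial sum through k=3: 27.8993.
k=4: B_{8}/(8)! × [f^{(7)}(15) − f^{(7)}(2)] = −1/1209600 × (4.21399e-06 − 5.62500) = 4.65029e-06.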